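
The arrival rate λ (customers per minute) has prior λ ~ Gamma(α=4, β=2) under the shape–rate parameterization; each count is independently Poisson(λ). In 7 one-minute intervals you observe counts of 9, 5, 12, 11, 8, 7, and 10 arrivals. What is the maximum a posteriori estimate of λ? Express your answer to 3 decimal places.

Σxᵢ = 9+5+12+11+8+7+10 = 62, with n = 7.
Posterior ∝ λ^3e^(−2λ) · λ^62e^(−7λ) = λ^65e^(−9λ), i.e. Gamma(shape=66, rate=9).
The mode of a Gamma(a, b) with a ≥ 1 (shape–rate) is (a−1)/b = 65/9 ≈ 7.222.

λ̂_MAP = 7.222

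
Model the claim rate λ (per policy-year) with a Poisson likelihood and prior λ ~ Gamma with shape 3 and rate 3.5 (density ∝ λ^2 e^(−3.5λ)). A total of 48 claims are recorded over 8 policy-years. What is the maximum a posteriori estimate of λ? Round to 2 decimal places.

Σxᵢ = 48, n = 8.
Posterior ∝ λ^2e^(−3.5λ) · λ^48e^(−8λ) = λ^50e^(−11.5λ), i.e. Gamma(shape=51, rate=11.5).
The mode of a Gamma(a, b) with a ≥ 1 (shape–rate) is (a−1)/b = 50/11.5 ≈ 4.35.

λ̂_MAP = 4.35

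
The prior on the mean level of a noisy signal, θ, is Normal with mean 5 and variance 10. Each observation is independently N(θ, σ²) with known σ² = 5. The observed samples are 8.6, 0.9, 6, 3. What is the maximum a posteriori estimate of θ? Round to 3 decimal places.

θ̂_MAP = 4.667

n = 4; x̄ = (8.6 + 0.9 + 6 + 3)/4 = 18.5/4 = 4.625.
For a Normal prior and Normal likelihood with known variance, the posterior is Normal; its mode equals its mean, the precision-weighted average.
Prior precision 1/σ₀² = 1/10 = 0.1; data precision n/σ² = 4/5 = 0.8.
θ̂ = (0.1·5 + 0.8·4.625) / (0.1 + 0.8) = 4.2/0.9 = 14/3 ≈ 4.667.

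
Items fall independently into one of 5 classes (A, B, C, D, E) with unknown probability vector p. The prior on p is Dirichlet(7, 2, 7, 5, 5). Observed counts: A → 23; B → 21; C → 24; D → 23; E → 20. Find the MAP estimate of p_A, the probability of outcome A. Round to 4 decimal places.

The posterior is Dirichlet(αᵢ + nᵢ) = Dirichlet(30, 23, 31, 28, 25).
For a Dirichlet(a₁,…,a_K) with all aᵢ > 1, the mode has j-th component (aⱼ − 1)/(Σaᵢ − K).
Here Σaᵢ = 137 and K = 5, so p_A = (30 − 1)/(137 − 5) = 29/132 ≈ 0.2197.

MAP estimate of p_A = 0.2197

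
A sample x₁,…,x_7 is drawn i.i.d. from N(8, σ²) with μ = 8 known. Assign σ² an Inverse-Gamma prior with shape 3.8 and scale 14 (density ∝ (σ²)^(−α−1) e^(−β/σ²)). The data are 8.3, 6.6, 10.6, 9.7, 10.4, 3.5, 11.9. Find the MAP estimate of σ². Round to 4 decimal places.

σ̂²_MAP = 4.8747

Sum of squared deviations about the known mean: SS = (8.3−8)² + (6.6−8)² + (10.6−8)² + (9.7−8)² + (10.4−8)² + (3.5−8)² + (11.9−8)² = 52.92.
The Normal likelihood contributes (σ²)^(−n/2) exp(−SS/(2σ²)), so the posterior is Inverse-Gamma(α + n/2, β + SS/2) = Inverse-Gamma(7.3, 40.46).
The mode of Inverse-Gamma(a, b) is b/(a+1) = 40.46/8.3 ≈ 4.8747.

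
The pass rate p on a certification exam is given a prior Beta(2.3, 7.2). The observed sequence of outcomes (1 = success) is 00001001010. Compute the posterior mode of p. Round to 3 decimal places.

p̂_MAP = 0.232

Prior: Beta(2.3, 7.2).
Data: 3 successes in 11 trials (from the sequence). The binomial likelihood contributes p^3(1−p)^8, so the posterior is Beta(2.3+3, 7.2+8) = Beta(5.3, 15.2).
For Beta(a, b) with a, b > 1 the mode is (a−1)/(a+b−2) = 4.3/18.5 ≈ 0.232.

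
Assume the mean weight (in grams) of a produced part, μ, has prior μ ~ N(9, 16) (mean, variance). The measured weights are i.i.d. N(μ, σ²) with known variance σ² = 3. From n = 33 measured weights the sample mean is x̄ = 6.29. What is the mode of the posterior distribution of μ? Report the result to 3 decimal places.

n = 33, x̄ = 6.29.
For a Normal prior and Normal likelihood with known variance, the posterior is Normal; its mode equals its mean, the precision-weighted average.
Prior precision 1/σ₀² = 1/16 = 0.0625; data precision n/σ² = 33/3 = 11.
μ̂ = (0.0625·9 + 11·6.29) / (0.0625 + 11) = 69.7525/11.0625 = 27901/4425 ≈ 6.305.

μ̂_MAP = 6.305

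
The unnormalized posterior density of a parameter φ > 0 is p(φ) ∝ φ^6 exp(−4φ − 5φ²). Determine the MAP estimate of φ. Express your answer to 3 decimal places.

φ̂_MAP = 0.600

ℓ'(φ) = 6/φ − 4 − 10φ. Setting this to zero and multiplying by φ: 10φ² + 4φ − 6 = 0.
φ = (−4 + √(4² + 4·10·6)) / (2·10) = (−4 + √256) / 20 = (−4 + 16)/20 = 3/5.
ℓ''(φ) = −6/φ² − 10 < 0, confirming a maximum.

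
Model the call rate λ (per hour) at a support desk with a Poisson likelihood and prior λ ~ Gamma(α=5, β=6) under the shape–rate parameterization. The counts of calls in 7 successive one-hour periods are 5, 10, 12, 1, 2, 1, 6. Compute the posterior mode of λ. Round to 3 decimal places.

Σxᵢ = 5+10+12+1+2+1+6 = 37, with n = 7.
Posterior ∝ λ^4e^(−6λ) · λ^37e^(−7λ) = λ^41e^(−13λ), i.e. Gamma(shape=42, rate=13).
The mode of a Gamma(a, b) with a ≥ 1 (shape–rate) is (a−1)/b = 41/13 ≈ 3.154.

λ̂_MAP = 3.154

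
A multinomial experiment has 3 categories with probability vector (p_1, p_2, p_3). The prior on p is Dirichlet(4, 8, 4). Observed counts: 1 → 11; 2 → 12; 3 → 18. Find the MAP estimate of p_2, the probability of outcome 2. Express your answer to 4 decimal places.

MAP estimate: 0.3519

The posterior is Dirichlet(αᵢ + nᵢ) = Dirichlet(15, 20, 22).
For a Dirichlet(a₁,…,a_K) with all aᵢ > 1, the mode has j-th component (aⱼ − 1)/(Σaᵢ − K).
Here Σaᵢ = 57 and K = 3, so p_2 = (20 − 1)/(57 − 3) = 19/54 ≈ 0.3519.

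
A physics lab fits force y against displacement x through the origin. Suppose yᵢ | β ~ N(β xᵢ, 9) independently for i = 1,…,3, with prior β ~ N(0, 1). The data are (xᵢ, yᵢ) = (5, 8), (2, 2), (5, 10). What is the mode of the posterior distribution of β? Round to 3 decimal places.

log p(β | y) = −Σ(yᵢ − βxᵢ)²/(2·9) − β²/(2·1) + const.
Setting the derivative to zero: Σxᵢ(yᵢ − βxᵢ)/9 − β/1 = 0, so β = Σxᵢyᵢ / (Σxᵢ² + σ²/τ²).
Σxᵢyᵢ = 5·8 + 2·2 + 5·10 = 94; Σxᵢ² = 54; σ²/τ² = 9.
β̂_MAP = 94 / (54 + 9) = 94/63 ≈ 1.492.

β̂_MAP = 1.492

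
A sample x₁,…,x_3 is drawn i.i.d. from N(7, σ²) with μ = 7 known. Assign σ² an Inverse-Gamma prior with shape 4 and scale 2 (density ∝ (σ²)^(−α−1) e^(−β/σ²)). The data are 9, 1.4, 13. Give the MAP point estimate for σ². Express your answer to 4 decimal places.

σ̂²_MAP = 5.7969

Sum of squared deviations about the known mean: SS = (9−7)² + (1.4−7)² + (13−7)² = 71.36.
The Normal likelihood contributes (σ²)^(−n/2) exp(−SS/(2σ²)), so the posterior is Inverse-Gamma(α + n/2, β + SS/2) = Inverse-Gamma(5.5, 37.68).
The mode of Inverse-Gamma(a, b) is b/(a+1) = 37.68/6.5 ≈ 5.7969.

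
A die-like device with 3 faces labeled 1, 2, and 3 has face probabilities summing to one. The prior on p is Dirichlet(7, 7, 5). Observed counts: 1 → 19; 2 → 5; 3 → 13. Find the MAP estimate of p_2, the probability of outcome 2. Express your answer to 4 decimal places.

MAP estimate: 0.2075

The posterior is Dirichlet(αᵢ + nᵢ) = Dirichlet(26, 12, 18).
For a Dirichlet(a₁,…,a_K) with all aᵢ > 1, the mode has j-th component (aⱼ − 1)/(Σaᵢ − K).
Here Σaᵢ = 56 and K = 3, so p_2 = (12 − 1)/(56 − 3) = 11/53 ≈ 0.2075.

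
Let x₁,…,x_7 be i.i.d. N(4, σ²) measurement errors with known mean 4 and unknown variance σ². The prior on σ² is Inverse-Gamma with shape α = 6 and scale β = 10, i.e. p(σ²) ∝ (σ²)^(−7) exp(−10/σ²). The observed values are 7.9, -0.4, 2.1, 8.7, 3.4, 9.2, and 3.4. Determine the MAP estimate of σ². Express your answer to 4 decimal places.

σ̂²_MAP = 5.1443

Sum of squared deviations about the known mean: SS = (7.9−4)² + (-0.4−4)² + (2.1−4)² + (8.7−4)² + (3.4−4)² + (9.2−4)² + (3.4−4)² = 88.03.
The Normal likelihood contributes (σ²)^(−n/2) exp(−SS/(2σ²)), so the posterior is Inverse-Gamma(α + n/2, β + SS/2) = Inverse-Gamma(9.5, 54.015).
The mode of Inverse-Gamma(a, b) is b/(a+1) = 54.015/10.5 ≈ 5.1443.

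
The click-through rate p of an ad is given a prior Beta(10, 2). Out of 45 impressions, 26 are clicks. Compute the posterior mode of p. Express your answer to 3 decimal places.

Prior: Beta(10, 2).
Data: 26 successes in 45 trials. The binomial likelihood contributes p^26(1−p)^19, so the posterior is Beta(10+26, 2+19) = Beta(36, 21).
For Beta(a, b) with a, b > 1 the mode is (a−1)/(a+b−2) = 35/55 ≈ 0.636.

p̂_MAP = 0.636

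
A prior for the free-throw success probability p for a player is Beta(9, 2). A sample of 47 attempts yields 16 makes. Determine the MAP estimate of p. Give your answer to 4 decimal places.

p̂_MAP = 0.4286

Prior: Beta(9, 2).
Data: 16 successes in 47 trials. The binomial likelihood contributes p^16(1−p)^31, so the posterior is Beta(9+16, 2+31) = Beta(25, 33).
For Beta(a, b) with a, b > 1 the mode is (a−1)/(a+b−2) = 24/56 ≈ 0.4286.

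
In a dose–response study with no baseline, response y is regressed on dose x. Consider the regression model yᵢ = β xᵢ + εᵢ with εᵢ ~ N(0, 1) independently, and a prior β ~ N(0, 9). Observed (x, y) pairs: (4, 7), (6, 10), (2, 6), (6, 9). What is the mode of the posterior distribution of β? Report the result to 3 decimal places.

β̂_MAP = 1.672

log p(β | y) = −Σ(yᵢ − βxᵢ)²/(2·1) − β²/(2·9) + const.
Setting the derivative to zero: Σxᵢ(yᵢ − βxᵢ)/1 − β/9 = 0, so β = Σxᵢyᵢ / (Σxᵢ² + σ²/τ²).
Σxᵢyᵢ = 4·7 + 6·10 + 2·6 + 6·9 = 154; Σxᵢ² = 92; σ²/τ² = 1/9.
β̂_MAP = 154 / (92 + 1/9) = 154/(829/9) = 1386/829 ≈ 1.672.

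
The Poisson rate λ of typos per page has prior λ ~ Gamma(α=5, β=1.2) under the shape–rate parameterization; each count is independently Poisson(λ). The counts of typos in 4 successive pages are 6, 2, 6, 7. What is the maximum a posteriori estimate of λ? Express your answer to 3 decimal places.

λ̂_MAP = 4.808

Σxᵢ = 6+2+6+7 = 21, with n = 4.
Posterior ∝ λ^4e^(−1.2λ) · λ^21e^(−4λ) = λ^25e^(−5.2λ), i.e. Gamma(shape=26, rate=5.2).
The mode of a Gamma(a, b) with a ≥ 1 (shape–rate) is (a−1)/b = 25/5.2 ≈ 4.808.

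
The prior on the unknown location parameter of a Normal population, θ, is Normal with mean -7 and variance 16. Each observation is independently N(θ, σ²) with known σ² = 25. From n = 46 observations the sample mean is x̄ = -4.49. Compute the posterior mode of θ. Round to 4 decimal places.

θ̂_MAP = -4.5725

n = 46, x̄ = -4.49.
For a Normal prior and Normal likelihood with known variance, the posterior is Normal; its mode equals its mean, the precision-weighted average.
Prior precision 1/σ₀² = 1/16 = 0.0625; data precision n/σ² = 46/25 = 1.84.
θ̂ = (0.0625·(-7) + 1.84·(-4.49)) / (0.0625 + 1.84) = (-8.6991)/1.9025 = -86991/19025 ≈ -4.5725.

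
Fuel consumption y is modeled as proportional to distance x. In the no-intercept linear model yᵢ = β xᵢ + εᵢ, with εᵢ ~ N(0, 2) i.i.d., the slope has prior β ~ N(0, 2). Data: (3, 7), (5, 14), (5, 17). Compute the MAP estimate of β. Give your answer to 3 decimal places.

β̂_MAP = 2.933

log p(β | y) = −Σ(yᵢ − βxᵢ)²/(2·2) − β²/(2·2) + const.
Setting the derivative to zero: Σxᵢ(yᵢ − βxᵢ)/2 − β/2 = 0, so β = Σxᵢyᵢ / (Σxᵢ² + σ²/τ²).
Σxᵢyᵢ = 3·7 + 5·14 + 5·17 = 176; Σxᵢ² = 59; σ²/τ² = 1.
β̂_MAP = 176 / (59 + 1) = 176/60 ≈ 2.933.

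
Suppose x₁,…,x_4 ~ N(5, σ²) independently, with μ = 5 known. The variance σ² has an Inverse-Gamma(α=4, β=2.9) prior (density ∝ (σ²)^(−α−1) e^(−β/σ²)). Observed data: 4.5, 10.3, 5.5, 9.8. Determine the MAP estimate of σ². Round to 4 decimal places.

Sum of squared deviations about the known mean: SS = (4.5−5)² + (10.3−5)² + (5.5−5)² + (9.8−5)² = 51.63.
The Normal likelihood contributes (σ²)^(−n/2) exp(−SS/(2σ²)), so the posterior is Inverse-Gamma(α + n/2, β + SS/2) = Inverse-Gamma(6, 28.715).
The mode of Inverse-Gamma(a, b) is b/(a+1) = 28.715/7 ≈ 4.1021.

σ̂²_MAP = 4.1021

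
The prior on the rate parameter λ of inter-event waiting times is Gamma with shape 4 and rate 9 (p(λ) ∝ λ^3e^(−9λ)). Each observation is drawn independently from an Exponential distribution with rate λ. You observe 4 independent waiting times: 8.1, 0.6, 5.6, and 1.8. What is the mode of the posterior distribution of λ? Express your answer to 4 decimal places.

λ̂_MAP = 0.2789

The Exponential(rate=λ) likelihood is ∝ λ^n e^(−λΣtᵢ). Here n = 4 and Σtᵢ = 8.1 + 0.6 + 5.6 + 1.8 = 16.1.
Posterior ∝ λ^3e^(−9λ) · λ^4e^(−16.1λ) = λ^7e^(−25.1λ), i.e. Gamma(8, 25.1).
Mode = (a−1)/b = 7/25.1 ≈ 0.2789.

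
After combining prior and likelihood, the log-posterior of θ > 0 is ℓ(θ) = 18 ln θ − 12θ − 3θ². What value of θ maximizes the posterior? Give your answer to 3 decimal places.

ℓ'(θ) = 18/θ − 12 − 6θ. Setting this to zero and multiplying by θ: 6θ² + 12θ − 18 = 0.
θ = (−12 + √(12² + 4·6·18)) / (2·6) = (−12 + √576) / 12 = (−12 + 24)/12 = 1.
ℓ''(θ) = −18/θ² − 6 < 0, confirming a maximum.

θ̂_MAP = 1.000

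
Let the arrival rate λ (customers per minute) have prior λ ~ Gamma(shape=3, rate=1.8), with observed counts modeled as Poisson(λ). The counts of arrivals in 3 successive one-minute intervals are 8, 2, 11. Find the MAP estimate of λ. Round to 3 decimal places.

Σxᵢ = 8+2+11 = 21, with n = 3.
Posterior ∝ λ^2e^(−1.8λ) · λ^21e^(−3λ) = λ^23e^(−4.8λ), i.e. Gamma(shape=24, rate=4.8).
The mode of a Gamma(a, b) with a ≥ 1 (shape–rate) is (a−1)/b = 23/4.8 ≈ 4.792.

λ̂_MAP = 4.792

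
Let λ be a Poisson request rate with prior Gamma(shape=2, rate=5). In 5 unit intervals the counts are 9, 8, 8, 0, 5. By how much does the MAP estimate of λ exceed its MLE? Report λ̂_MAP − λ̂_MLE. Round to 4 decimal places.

Σxᵢ = 30. Posterior is Gamma(32, 10); MAP = (32−1)/10 = 31/10 ≈ 3.10000.
MLE = x̄ = 30/5 ≈ 6.00000.
Difference = 31/10 − 30/5 = -29/10 ≈ -2.9000.

MAP − MLE = -2.9000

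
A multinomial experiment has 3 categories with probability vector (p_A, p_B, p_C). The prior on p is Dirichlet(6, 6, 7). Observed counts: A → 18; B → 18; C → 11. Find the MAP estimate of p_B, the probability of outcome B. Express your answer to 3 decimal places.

MAP estimate of p_B = 0.365

The posterior is Dirichlet(αᵢ + nᵢ) = Dirichlet(24, 24, 18).
For a Dirichlet(a₁,…,a_K) with all aᵢ > 1, the mode has j-th component (aⱼ − 1)/(Σaᵢ − K).
Here Σaᵢ = 66 and K = 3, so p_B = (24 − 1)/(66 − 3) = 23/63 ≈ 0.365.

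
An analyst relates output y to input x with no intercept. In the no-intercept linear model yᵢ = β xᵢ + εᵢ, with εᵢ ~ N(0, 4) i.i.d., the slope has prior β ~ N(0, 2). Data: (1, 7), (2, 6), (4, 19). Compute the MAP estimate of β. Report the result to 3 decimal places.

log p(β | y) = −Σ(yᵢ − βxᵢ)²/(2·4) − β²/(2·2) + const.
Setting the derivative to zero: Σxᵢ(yᵢ − βxᵢ)/4 − β/2 = 0, so β = Σxᵢyᵢ / (Σxᵢ² + σ²/τ²).
Σxᵢyᵢ = 1·7 + 2·6 + 4·19 = 95; Σxᵢ² = 21; σ²/τ² = 2.
β̂_MAP = 95 / (21 + 2) = 95/23 ≈ 4.130.

β̂_MAP = 4.130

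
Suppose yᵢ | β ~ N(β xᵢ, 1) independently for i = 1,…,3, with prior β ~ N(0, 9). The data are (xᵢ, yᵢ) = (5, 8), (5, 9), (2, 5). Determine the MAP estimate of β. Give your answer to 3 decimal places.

log p(β | y) = −Σ(yᵢ − βxᵢ)²/(2·1) − β²/(2·9) + const.
Setting the derivative to zero: Σxᵢ(yᵢ − βxᵢ)/1 − β/9 = 0, so β = Σxᵢyᵢ / (Σxᵢ² + σ²/τ²).
Σxᵢyᵢ = 5·8 + 5·9 + 2·5 = 95; Σxᵢ² = 54; σ²/τ² = 1/9.
β̂_MAP = 95 / (54 + 1/9) = 95/(487/9) = 855/487 ≈ 1.756.

β̂_MAP = 1.756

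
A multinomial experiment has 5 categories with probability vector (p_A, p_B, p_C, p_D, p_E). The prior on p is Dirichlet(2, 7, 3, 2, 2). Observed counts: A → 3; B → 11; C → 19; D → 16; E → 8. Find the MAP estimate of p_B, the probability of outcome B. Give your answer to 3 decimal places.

MAP estimate of p_B = 0.250

The posterior is Dirichlet(αᵢ + nᵢ) = Dirichlet(5, 18, 22, 18, 10).
For a Dirichlet(a₁,…,a_K) with all aᵢ > 1, the mode has j-th component (aⱼ − 1)/(Σaᵢ − K).
Here Σaᵢ = 73 and K = 5, so p_B = (18 − 1)/(73 − 5) = 17/68 ≈ 0.250.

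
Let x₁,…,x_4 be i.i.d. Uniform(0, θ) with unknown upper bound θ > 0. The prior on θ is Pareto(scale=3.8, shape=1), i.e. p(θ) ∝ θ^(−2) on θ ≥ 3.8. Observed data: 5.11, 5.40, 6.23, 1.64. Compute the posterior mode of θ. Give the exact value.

θ̂_MAP = 6.23

The Uniform(0, θ) likelihood is θ^(−n) for θ ≥ max(xᵢ), zero otherwise. Here max(xᵢ) = 6.23.
Posterior ∝ θ^(−2) · θ^(−4) = θ^(−6) on θ ≥ max(3.8, 6.23) = 6.23.
This density is strictly decreasing in θ, so the posterior mode lies at the lower boundary of the support.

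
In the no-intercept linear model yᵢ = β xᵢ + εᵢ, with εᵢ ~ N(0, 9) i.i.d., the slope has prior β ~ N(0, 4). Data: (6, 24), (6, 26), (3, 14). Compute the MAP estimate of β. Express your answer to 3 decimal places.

log p(β | y) = −Σ(yᵢ − βxᵢ)²/(2·9) − β²/(2·4) + const.
Setting the derivative to zero: Σxᵢ(yᵢ − βxᵢ)/9 − β/4 = 0, so β = Σxᵢyᵢ / (Σxᵢ² + σ²/τ²).
Σxᵢyᵢ = 6·24 + 6·26 + 3·14 = 342; Σxᵢ² = 81; σ²/τ² = 2.25.
β̂_MAP = 342 / (81 + 2.25) = 342/83.25 ≈ 4.108.

β̂_MAP = 4.108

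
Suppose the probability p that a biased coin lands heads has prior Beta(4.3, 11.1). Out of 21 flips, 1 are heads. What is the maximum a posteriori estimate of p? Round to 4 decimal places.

Prior: Beta(4.3, 11.1).
Data: 1 success in 21 trials. The binomial likelihood contributes p(1−p)^20, so the posterior is Beta(4.3+1, 11.1+20) = Beta(5.3, 31.1).
For Beta(a, b) with a, b > 1 the mode is (a−1)/(a+b−2) = 4.3/34.4 ≈ 0.1250.

p̂_MAP = 0.1250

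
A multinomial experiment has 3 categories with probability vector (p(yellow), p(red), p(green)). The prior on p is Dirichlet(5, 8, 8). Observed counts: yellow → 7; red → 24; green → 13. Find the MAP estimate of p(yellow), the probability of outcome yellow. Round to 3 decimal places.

MAP estimate of p(yellow) = 0.177

The posterior is Dirichlet(αᵢ + nᵢ) = Dirichlet(12, 32, 21).
For a Dirichlet(a₁,…,a_K) with all aᵢ > 1, the mode has j-th component (aⱼ − 1)/(Σaᵢ − K).
Here Σaᵢ = 65 and K = 3, so p(yellow) = (12 − 1)/(65 − 3) = 11/62 ≈ 0.177.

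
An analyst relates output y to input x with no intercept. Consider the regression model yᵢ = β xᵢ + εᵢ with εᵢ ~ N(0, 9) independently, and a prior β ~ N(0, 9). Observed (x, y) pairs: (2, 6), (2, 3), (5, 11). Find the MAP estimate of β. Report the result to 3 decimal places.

β̂_MAP = 2.147

log p(β | y) = −Σ(yᵢ − βxᵢ)²/(2·9) − β²/(2·9) + const.
Setting the derivative to zero: Σxᵢ(yᵢ − βxᵢ)/9 − β/9 = 0, so β = Σxᵢyᵢ / (Σxᵢ² + σ²/τ²).
Σxᵢyᵢ = 2·6 + 2·3 + 5·11 = 73; Σxᵢ² = 33; σ²/τ² = 1.
β̂_MAP = 73 / (33 + 1) = 73/34 ≈ 2.147.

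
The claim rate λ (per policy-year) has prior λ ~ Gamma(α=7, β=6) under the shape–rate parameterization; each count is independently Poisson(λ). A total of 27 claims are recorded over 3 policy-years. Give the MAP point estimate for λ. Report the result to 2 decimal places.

Σxᵢ = 27, n = 3.
Posterior ∝ λ^6e^(−6λ) · λ^27e^(−3λ) = λ^33e^(−9λ), i.e. Gamma(shape=34, rate=9).
The mode of a Gamma(a, b) with a ≥ 1 (shape–rate) is (a−1)/b = 33/9 ≈ 3.67.

λ̂_MAP = 3.67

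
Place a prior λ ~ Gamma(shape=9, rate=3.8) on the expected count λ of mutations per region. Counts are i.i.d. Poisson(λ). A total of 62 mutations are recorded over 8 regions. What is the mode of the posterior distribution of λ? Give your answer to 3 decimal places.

Σxᵢ = 62, n = 8.
Posterior ∝ λ^8e^(−3.8λ) · λ^62e^(−8λ) = λ^70e^(−11.8λ), i.e. Gamma(shape=71, rate=11.8).
The mode of a Gamma(a, b) with a ≥ 1 (shape–rate) is (a−1)/b = 70/11.8 ≈ 5.932.

λ̂_MAP = 5.932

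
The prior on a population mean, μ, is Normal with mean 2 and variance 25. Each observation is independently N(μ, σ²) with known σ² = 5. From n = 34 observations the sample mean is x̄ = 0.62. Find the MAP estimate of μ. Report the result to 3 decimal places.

n = 34, x̄ = 0.62.
For a Normal prior and Normal likelihood with known variance, the posterior is Normal; its mode equals its mean, the precision-weighted average.
Prior precision 1/σ₀² = 1/25 = 0.04; data precision n/σ² = 34/5 = 6.8.
μ̂ = (0.04·2 + 6.8·0.62) / (0.04 + 6.8) = 4.296/6.84 = 179/285 ≈ 0.628.

μ̂_MAP = 0.628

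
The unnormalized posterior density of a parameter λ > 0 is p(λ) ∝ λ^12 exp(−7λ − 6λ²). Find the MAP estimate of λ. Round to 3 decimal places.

λ̂_MAP = 0.750

ℓ'(λ) = 12/λ − 7 − 12λ. Setting this to zero and multiplying by λ: 12λ² + 7λ − 12 = 0.
λ = (−7 + √(7² + 4·12·12)) / (2·12) = (−7 + √625) / 24 = (−7 + 25)/24 = 3/4.
ℓ''(λ) = −12/λ² − 12 < 0, confirming a maximum.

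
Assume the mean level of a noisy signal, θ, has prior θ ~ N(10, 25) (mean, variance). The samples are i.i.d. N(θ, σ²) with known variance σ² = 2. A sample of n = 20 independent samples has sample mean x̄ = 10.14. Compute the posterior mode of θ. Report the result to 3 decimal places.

θ̂_MAP = 10.139

n = 20, x̄ = 10.14.
For a Normal prior and Normal likelihood with known variance, the posterior is Normal; its mode equals its mean, the precision-weighted average.
Prior precision 1/σ₀² = 1/25 = 0.04; data precision n/σ² = 20/2 = 10.
θ̂ = (0.04·10 + 10·10.14) / (0.04 + 10) = 101.8/10.04 = 2545/251 ≈ 10.139.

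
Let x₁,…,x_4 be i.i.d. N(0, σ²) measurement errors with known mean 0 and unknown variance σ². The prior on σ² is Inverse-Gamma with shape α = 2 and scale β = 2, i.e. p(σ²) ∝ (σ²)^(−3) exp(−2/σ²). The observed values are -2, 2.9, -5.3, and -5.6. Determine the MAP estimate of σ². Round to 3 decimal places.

σ̂²_MAP = 7.586

Sum of squared deviations about the known mean: SS = (-2−0)² + (2.9−0)² + (-5.3−0)² + (-5.6−0)² = 71.86.
The Normal likelihood contributes (σ²)^(−n/2) exp(−SS/(2σ²)), so the posterior is Inverse-Gamma(α + n/2, β + SS/2) = Inverse-Gamma(4, 37.93).
The mode of Inverse-Gamma(a, b) is b/(a+1) = 37.93/5 ≈ 7.586.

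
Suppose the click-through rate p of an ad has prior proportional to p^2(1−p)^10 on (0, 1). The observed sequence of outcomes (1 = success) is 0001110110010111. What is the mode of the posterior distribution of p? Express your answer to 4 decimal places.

The prior density ∝ p^2(1−p)^10 is the kernel of Beta(3, 11).
Data: 9 successes in 16 trials (from the sequence). The binomial likelihood contributes p^9(1−p)^7, so the posterior is Beta(3+9, 11+7) = Beta(12, 18).
For Beta(a, b) with a, b > 1 the mode is (a−1)/(a+b−2) = 11/28 ≈ 0.3929.

p̂_MAP = 0.3929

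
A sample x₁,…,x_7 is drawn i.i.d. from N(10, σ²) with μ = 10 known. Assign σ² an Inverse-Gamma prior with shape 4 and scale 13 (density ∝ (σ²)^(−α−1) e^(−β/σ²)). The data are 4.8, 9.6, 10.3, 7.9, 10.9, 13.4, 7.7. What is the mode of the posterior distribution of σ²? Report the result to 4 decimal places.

σ̂²_MAP = 4.4329

Sum of squared deviations about the known mean: SS = (4.8−10)² + (9.6−10)² + (10.3−10)² + (7.9−10)² + (10.9−10)² + (13.4−10)² + (7.7−10)² = 49.36.
The Normal likelihood contributes (σ²)^(−n/2) exp(−SS/(2σ²)), so the posterior is Inverse-Gamma(α + n/2, β + SS/2) = Inverse-Gamma(7.5, 37.68).
The mode of Inverse-Gamma(a, b) is b/(a+1) = 37.68/8.5 ≈ 4.4329.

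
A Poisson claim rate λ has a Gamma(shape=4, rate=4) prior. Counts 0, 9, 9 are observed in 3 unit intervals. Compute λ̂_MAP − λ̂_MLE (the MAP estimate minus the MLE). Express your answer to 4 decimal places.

MAP − MLE = -3.0000

Σxᵢ = 18. Posterior is Gamma(22, 7); MAP = (22−1)/7 = 21/7 ≈ 3.00000.
MLE = x̄ = 18/3 ≈ 6.00000.
Difference = 21/7 − 18/3 = -3 ≈ -3.0000.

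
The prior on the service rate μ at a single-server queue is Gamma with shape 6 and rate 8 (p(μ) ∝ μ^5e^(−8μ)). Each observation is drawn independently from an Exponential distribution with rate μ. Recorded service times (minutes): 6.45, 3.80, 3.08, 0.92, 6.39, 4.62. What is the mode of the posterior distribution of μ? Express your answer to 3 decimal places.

μ̂_MAP = 0.331

The Exponential(rate=μ) likelihood is ∝ μ^n e^(−μΣtᵢ). Here n = 6 and Σtᵢ = 6.45 + 3.80 + 3.08 + 0.92 + 6.39 + 4.62 = 25.26.
Posterior ∝ μ^5e^(−8μ) · μ^6e^(−25.26μ) = μ^11e^(−33.26μ), i.e. Gamma(12, 33.26).
Mode = (a−1)/b = 11/33.26 ≈ 0.331.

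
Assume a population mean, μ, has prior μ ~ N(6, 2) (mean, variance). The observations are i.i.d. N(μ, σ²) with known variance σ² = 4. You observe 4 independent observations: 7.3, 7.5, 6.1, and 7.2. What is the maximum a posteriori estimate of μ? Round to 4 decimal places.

μ̂_MAP = 6.6833

n = 4; x̄ = (7.3 + 7.5 + 6.1 + 7.2)/4 = 28.1/4 = 7.025.
For a Normal prior and Normal likelihood with known variance, the posterior is Normal; its mode equals its mean, the precision-weighted average.
Prior precision 1/σ₀² = 1/2 = 0.5; data precision n/σ² = 4/4 = 1.
μ̂ = (0.5·6 + 1·7.025) / (0.5 + 1) = 10.025/1.5 = 401/60 ≈ 6.6833.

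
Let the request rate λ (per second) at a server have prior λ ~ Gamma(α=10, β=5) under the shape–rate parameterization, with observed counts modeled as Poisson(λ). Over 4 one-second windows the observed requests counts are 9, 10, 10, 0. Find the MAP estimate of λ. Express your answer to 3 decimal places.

Σxᵢ = 9+10+10+0 = 29, with n = 4.
Posterior ∝ λ^9e^(−5λ) · λ^29e^(−4λ) = λ^38e^(−9λ), i.e. Gamma(shape=39, rate=9).
The mode of a Gamma(a, b) with a ≥ 1 (shape–rate) is (a−1)/b = 38/9 ≈ 4.222.

λ̂_MAP = 4.222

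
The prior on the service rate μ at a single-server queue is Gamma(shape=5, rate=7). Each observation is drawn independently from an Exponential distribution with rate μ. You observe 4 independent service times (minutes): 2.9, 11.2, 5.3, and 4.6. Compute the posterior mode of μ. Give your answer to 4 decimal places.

The Exponential(rate=μ) likelihood is ∝ μ^n e^(−μΣtᵢ). Here n = 4 and Σtᵢ = 2.9 + 11.2 + 5.3 + 4.6 = 24.
Posterior ∝ μ^4e^(−7μ) · μ^4e^(−24μ) = μ^8e^(−31μ), i.e. Gamma(9, 31).
Mode = (a−1)/b = 8/31 ≈ 0.2581.

μ̂_MAP = 0.2581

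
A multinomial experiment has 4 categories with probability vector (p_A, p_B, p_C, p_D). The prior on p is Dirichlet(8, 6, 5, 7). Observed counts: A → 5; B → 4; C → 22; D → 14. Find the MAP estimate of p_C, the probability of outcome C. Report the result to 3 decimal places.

The posterior is Dirichlet(αᵢ + nᵢ) = Dirichlet(13, 10, 27, 21).
For a Dirichlet(a₁,…,a_K) with all aᵢ > 1, the mode has j-th component (aⱼ − 1)/(Σaᵢ − K).
Here Σaᵢ = 71 and K = 4, so p_C = (27 − 1)/(71 − 4) = 26/67 ≈ 0.388.

MAP estimate of p_C = 0.388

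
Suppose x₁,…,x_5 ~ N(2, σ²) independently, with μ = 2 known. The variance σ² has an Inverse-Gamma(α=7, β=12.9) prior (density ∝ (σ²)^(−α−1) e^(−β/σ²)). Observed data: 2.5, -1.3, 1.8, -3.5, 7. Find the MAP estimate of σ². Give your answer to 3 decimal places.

σ̂²_MAP = 4.392

Sum of squared deviations about the known mean: SS = (2.5−2)² + (-1.3−2)² + (1.8−2)² + (-3.5−2)² + (7−2)² = 66.43.
The Normal likelihood contributes (σ²)^(−n/2) exp(−SS/(2σ²)), so the posterior is Inverse-Gamma(α + n/2, β + SS/2) = Inverse-Gamma(9.5, 46.115).
The mode of Inverse-Gamma(a, b) is b/(a+1) = 46.115/10.5 ≈ 4.392.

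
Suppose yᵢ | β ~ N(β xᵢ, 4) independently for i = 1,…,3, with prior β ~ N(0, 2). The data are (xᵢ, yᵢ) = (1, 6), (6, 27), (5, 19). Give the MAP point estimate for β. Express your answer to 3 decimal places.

β̂_MAP = 4.109

log p(β | y) = −Σ(yᵢ − βxᵢ)²/(2·4) − β²/(2·2) + const.
Setting the derivative to zero: Σxᵢ(yᵢ − βxᵢ)/4 − β/2 = 0, so β = Σxᵢyᵢ / (Σxᵢ² + σ²/τ²).
Σxᵢyᵢ = 1·6 + 6·27 + 5·19 = 263; Σxᵢ² = 62; σ²/τ² = 2.
β̂_MAP = 263 / (62 + 2) = 263/64 ≈ 4.109.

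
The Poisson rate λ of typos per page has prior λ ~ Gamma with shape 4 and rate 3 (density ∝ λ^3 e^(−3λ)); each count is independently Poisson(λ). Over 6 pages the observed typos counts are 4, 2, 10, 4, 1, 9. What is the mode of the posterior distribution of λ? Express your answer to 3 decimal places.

Σxᵢ = 4+2+10+4+1+9 = 30, with n = 6.
Posterior ∝ λ^3e^(−3λ) · λ^30e^(−6λ) = λ^33e^(−9λ), i.e. Gamma(shape=34, rate=9).
The mode of a Gamma(a, b) with a ≥ 1 (shape–rate) is (a−1)/b = 33/9 ≈ 3.667.

λ̂_MAP = 3.667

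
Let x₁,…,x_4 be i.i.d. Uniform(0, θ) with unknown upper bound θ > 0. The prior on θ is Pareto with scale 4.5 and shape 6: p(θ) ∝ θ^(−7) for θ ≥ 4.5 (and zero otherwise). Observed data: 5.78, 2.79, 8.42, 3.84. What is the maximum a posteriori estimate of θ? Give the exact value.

The Uniform(0, θ) likelihood is θ^(−n) for θ ≥ max(xᵢ), zero otherwise. Here max(xᵢ) = 8.42.
Posterior ∝ θ^(−7) · θ^(−4) = θ^(−11) on θ ≥ max(4.5, 8.42) = 8.42.
This density is strictly decreasing in θ, so the posterior mode lies at the lower boundary of the support.

θ̂_MAP = 8.42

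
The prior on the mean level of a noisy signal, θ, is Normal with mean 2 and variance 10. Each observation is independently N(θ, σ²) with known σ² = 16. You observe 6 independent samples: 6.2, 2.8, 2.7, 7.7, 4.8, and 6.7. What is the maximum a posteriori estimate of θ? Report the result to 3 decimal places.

θ̂_MAP = 4.487

n = 6; x̄ = (6.2 + 2.8 + 2.7 + 7.7 + 4.8 + 6.7)/6 = 30.9/6 = 5.15.
For a Normal prior and Normal likelihood with known variance, the posterior is Normal; its mode equals its mean, the precision-weighted average.
Prior precision 1/σ₀² = 1/10 = 0.1; data precision n/σ² = 6/16 = 0.375.
θ̂ = (0.1·2 + 0.375·5.15) / (0.1 + 0.375) = 2.13125/0.475 = 341/76 ≈ 4.487.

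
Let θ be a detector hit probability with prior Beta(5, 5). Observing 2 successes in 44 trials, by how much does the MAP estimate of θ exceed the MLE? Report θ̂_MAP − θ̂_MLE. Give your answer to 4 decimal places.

Posterior is Beta(7, 47); MAP = (7−1)/(54−2) = 6/52 ≈ 0.11538.
MLE ignores the prior: θ̂_MLE = k/n = 2/44 ≈ 0.04545.
Difference = 6/52 − 2/44 = 10/143 ≈ 0.0699.

MAP − MLE = 0.0699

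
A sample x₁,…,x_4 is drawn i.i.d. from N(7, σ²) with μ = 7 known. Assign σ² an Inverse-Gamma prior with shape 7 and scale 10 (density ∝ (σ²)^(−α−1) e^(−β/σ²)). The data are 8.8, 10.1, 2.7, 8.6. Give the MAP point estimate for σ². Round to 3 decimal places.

Sum of squared deviations about the known mean: SS = (8.8−7)² + (10.1−7)² + (2.7−7)² + (8.6−7)² = 33.9.
The Normal likelihood contributes (σ²)^(−n/2) exp(−SS/(2σ²)), so the posterior is Inverse-Gamma(α + n/2, β + SS/2) = Inverse-Gamma(9, 26.95).
The mode of Inverse-Gamma(a, b) is b/(a+1) = 26.95/10 ≈ 2.695.

σ̂²_MAP = 2.695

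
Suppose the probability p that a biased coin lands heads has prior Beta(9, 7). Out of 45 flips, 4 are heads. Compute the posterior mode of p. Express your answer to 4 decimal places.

Prior: Beta(9, 7).
Data: 4 successes in 45 trials. The binomial likelihood contributes p^4(1−p)^41, so the posterior is Beta(9+4, 7+41) = Beta(13, 48).
For Beta(a, b) with a, b > 1 the mode is (a−1)/(a+b−2) = 12/59 ≈ 0.2034.

p̂_MAP = 0.2034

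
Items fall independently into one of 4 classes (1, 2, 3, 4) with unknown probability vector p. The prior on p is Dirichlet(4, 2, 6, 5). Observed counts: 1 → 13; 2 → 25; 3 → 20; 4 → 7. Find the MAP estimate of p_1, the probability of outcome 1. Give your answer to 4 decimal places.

The posterior is Dirichlet(αᵢ + nᵢ) = Dirichlet(17, 27, 26, 12).
For a Dirichlet(a₁,…,a_K) with all aᵢ > 1, the mode has j-th component (aⱼ − 1)/(Σaᵢ − K).
Here Σaᵢ = 82 and K = 4, so p_1 = (17 − 1)/(82 − 4) = 16/78 ≈ 0.2051.

MAP estimate: 0.2051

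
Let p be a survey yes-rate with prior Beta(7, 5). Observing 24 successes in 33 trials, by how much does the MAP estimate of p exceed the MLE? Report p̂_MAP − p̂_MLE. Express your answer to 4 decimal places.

MAP − MLE = -0.0296

Posterior is Beta(31, 14); MAP = (31−1)/(45−2) = 30/43 ≈ 0.69767.
MLE ignores the prior: p̂_MLE = k/n = 24/33 ≈ 0.72727.
Difference = 30/43 − 24/33 = -14/473 ≈ -0.0296.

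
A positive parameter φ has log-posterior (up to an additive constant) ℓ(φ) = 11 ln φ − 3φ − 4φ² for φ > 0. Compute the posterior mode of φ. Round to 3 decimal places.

ℓ'(φ) = 11/φ − 3 − 8φ. Setting this to zero and multiplying by φ: 8φ² + 3φ − 11 = 0.
φ = (−3 + √(3² + 4·8·11)) / (2·8) = (−3 + √361) / 16 = (−3 + 19)/16 = 1.
ℓ''(φ) = −11/φ² − 8 < 0, confirming a maximum.

φ̂_MAP = 1.000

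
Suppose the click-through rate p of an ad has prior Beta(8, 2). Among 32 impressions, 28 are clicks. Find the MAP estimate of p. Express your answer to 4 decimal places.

Prior: Beta(8, 2).
Data: 28 successes in 32 trials. The binomial likelihood contributes p^28(1−p)^4, so the posterior is Beta(8+28, 2+4) = Beta(36, 6).
For Beta(a, b) with a, b > 1 the mode is (a−1)/(a+b−2) = 35/40 ≈ 0.8750.

p̂_MAP = 0.8750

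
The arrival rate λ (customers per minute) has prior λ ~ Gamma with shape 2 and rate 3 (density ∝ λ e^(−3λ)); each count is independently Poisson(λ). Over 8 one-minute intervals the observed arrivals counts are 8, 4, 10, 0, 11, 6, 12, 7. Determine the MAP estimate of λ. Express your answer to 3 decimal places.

Σxᵢ = 8+4+10+0+11+6+12+7 = 58, with n = 8.
Posterior ∝ λe^(−3λ) · λ^58e^(−8λ) = λ^59e^(−11λ), i.e. Gamma(shape=60, rate=11).
The mode of a Gamma(a, b) with a ≥ 1 (shape–rate) is (a−1)/b = 59/11 ≈ 5.364.

λ̂_MAP = 5.364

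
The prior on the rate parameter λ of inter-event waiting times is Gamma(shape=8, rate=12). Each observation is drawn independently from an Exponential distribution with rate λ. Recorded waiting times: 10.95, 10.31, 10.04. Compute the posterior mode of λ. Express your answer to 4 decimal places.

λ̂_MAP = 0.2309

The Exponential(rate=λ) likelihood is ∝ λ^n e^(−λΣtᵢ). Here n = 3 and Σtᵢ = 10.95 + 10.31 + 10.04 = 31.30.
Posterior ∝ λ^7e^(−12λ) · λ^3e^(−31.30λ) = λ^10e^(−43.30λ), i.e. Gamma(11, 43.30).
Mode = (a−1)/b = 10/43.30 ≈ 0.2309.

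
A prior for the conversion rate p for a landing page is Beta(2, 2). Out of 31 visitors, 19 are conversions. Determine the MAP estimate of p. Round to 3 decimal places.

Prior: Beta(2, 2).
Data: 19 successes in 31 trials. The binomial likelihood contributes p^19(1−p)^12, so the posterior is Beta(2+19, 2+12) = Beta(21, 14).
For Beta(a, b) with a, b > 1 the mode is (a−1)/(a+b−2) = 20/33 ≈ 0.606.

p̂_MAP = 0.606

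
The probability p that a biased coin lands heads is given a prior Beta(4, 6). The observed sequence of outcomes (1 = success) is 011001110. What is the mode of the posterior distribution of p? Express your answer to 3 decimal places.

p̂_MAP = 0.471

Prior: Beta(4, 6).
Data: 5 successes in 9 trials (from the sequence). The binomial likelihood contributes p^5(1−p)^4, so the posterior is Beta(4+5, 6+4) = Beta(9, 10).
For Beta(a, b) with a, b > 1 the mode is (a−1)/(a+b−2) = 8/17 ≈ 0.471.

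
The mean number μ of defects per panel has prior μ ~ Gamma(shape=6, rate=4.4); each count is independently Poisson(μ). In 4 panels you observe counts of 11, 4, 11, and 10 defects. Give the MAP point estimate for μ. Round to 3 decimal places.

μ̂_MAP = 4.881

Σxᵢ = 11+4+11+10 = 36, with n = 4.
Posterior ∝ μ^5e^(−4.4μ) · μ^36e^(−4μ) = μ^41e^(−8.4μ), i.e. Gamma(shape=42, rate=8.4).
The mode of a Gamma(a, b) with a ≥ 1 (shape–rate) is (a−1)/b = 41/8.4 ≈ 4.881.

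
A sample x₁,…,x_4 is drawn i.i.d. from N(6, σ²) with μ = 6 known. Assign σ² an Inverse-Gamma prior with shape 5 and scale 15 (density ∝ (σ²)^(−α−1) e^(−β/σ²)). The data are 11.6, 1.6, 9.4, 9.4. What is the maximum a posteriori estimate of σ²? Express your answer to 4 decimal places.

Sum of squared deviations about the known mean: SS = (11.6−6)² + (1.6−6)² + (9.4−6)² + (9.4−6)² = 73.84.
The Normal likelihood contributes (σ²)^(−n/2) exp(−SS/(2σ²)), so the posterior is Inverse-Gamma(α + n/2, β + SS/2) = Inverse-Gamma(7, 51.92).
The mode of Inverse-Gamma(a, b) is b/(a+1) = 51.92/8 ≈ 6.4900.

σ̂²_MAP = 6.4900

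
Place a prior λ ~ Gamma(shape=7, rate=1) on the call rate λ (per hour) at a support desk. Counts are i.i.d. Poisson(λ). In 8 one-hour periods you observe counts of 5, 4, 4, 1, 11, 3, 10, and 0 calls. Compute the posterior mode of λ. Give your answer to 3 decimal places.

λ̂_MAP = 4.889

Σxᵢ = 5+4+4+1+11+3+10+0 = 38, with n = 8.
Posterior ∝ λ^6e^(−1λ) · λ^38e^(−8λ) = λ^44e^(−9λ), i.e. Gamma(shape=45, rate=9).
The mode of a Gamma(a, b) with a ≥ 1 (shape–rate) is (a−1)/b = 44/9 ≈ 4.889.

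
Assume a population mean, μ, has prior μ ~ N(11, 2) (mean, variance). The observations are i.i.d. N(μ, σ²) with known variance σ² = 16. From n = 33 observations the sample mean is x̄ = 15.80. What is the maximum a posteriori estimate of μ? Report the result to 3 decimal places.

n = 33, x̄ = 15.80.
For a Normal prior and Normal likelihood with known variance, the posterior is Normal; its mode equals its mean, the precision-weighted average.
Prior precision 1/σ₀² = 1/2 = 0.5; data precision n/σ² = 33/16 = 2.0625.
μ̂ = (0.5·11 + 2.0625·15.8) / (0.5 + 2.0625) = 38.0875/2.5625 = 3047/205 ≈ 14.863.

μ̂_MAP = 14.863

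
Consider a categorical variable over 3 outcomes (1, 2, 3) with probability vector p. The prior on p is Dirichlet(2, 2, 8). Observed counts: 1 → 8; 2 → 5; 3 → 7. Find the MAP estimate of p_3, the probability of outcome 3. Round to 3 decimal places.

The posterior is Dirichlet(αᵢ + nᵢ) = Dirichlet(10, 7, 15).
For a Dirichlet(a₁,…,a_K) with all aᵢ > 1, the mode has j-th component (aⱼ − 1)/(Σaᵢ − K).
Here Σaᵢ = 32 and K = 3, so p_3 = (15 − 1)/(32 − 3) = 14/29 ≈ 0.483.

MAP estimate: 0.483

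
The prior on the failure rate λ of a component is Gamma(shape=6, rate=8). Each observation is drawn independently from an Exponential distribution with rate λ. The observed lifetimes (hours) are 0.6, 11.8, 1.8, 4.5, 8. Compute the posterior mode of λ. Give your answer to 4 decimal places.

λ̂_MAP = 0.2882

The Exponential(rate=λ) likelihood is ∝ λ^n e^(−λΣtᵢ). Here n = 5 and Σtᵢ = 0.6 + 11.8 + 1.8 + 4.5 + 8 = 26.7.
Posterior ∝ λ^5e^(−8λ) · λ^5e^(−26.7λ) = λ^10e^(−34.7λ), i.e. Gamma(11, 34.7).
Mode = (a−1)/b = 10/34.7 ≈ 0.2882.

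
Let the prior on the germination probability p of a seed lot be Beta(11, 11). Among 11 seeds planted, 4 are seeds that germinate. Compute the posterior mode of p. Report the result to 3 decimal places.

p̂_MAP = 0.452

Prior: Beta(11, 11).
Data: 4 successes in 11 trials. The binomial likelihood contributes p^4(1−p)^7, so the posterior is Beta(11+4, 11+7) = Beta(15, 18).
For Beta(a, b) with a, b > 1 the mode is (a−1)/(a+b−2) = 14/31 ≈ 0.452.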